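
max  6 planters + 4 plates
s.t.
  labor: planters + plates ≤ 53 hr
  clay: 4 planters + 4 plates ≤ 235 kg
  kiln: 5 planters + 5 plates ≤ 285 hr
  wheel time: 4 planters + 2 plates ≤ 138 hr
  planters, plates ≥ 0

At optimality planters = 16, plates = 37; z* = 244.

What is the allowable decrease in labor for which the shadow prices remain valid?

Binding constraints: labor, wheel time. The basis is B = [[1,1],[4,2]] with det -2.
Per unit decrease in labor, x* moves by d = (1, -2).
The basis stays optimal until plates reaches 0; allowable decrease = 18.5 hr.

18.5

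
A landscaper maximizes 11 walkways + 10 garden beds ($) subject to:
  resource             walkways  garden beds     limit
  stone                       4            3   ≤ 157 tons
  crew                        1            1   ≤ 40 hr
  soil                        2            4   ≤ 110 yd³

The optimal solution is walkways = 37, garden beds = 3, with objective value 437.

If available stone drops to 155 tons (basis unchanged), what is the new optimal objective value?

435

Binding: stone and crew. Non-binding: soil (24 unused).
Since soil is not tight, its dual is 0.
Dual feasibility on the basic columns requires 4·y_stone + 1·y_crew = 11, 3·y_stone + 1·y_crew = 10.
This yields shadow prices y_stone = 1, y_crew = 7.
Δz = y_stone·Δb = 1 × (-2) = -2, so new z* = 437 − 2 = 435.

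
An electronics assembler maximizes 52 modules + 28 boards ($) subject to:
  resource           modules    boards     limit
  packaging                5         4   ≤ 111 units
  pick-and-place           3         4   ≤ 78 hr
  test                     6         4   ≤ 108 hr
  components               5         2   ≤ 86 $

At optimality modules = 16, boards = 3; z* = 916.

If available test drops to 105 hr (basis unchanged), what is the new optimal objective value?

At the optimum: packaging uses 92 of 111 (slack = 19); pick-and-place uses 60 of 78 (slack = 18); test uses 108 of 108 (binding); components uses 86 of 86 (binding).
Since packaging, pick-and-place are not tight, their duals are 0.
From A_Bᵀ y = c: 6·y_test + 5·y_components = 52; 4·y_test + 2·y_components = 28.
→ y_test = 4.5 and y_components = 5.
Δz = y_test·Δb = 4.5 × (-3) = -13.5, so new z* = 916 − 13.5 = 902.5.

902.5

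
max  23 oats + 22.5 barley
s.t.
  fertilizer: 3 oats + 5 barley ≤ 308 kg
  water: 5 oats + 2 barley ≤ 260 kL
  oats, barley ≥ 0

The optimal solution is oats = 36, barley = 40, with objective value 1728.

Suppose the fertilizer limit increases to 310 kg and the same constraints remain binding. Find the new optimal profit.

1735

Check each constraint at x*: fertilizer 308/308 (tight); water 260/260 (tight).
From A_Bᵀ y = c: 3·y_fertilizer + 5·y_water = 23; 5·y_fertilizer + 2·y_water = 22.5.
→ y_fertilizer = 3.5 and y_water = 2.5.
Δz = y_fertilizer·Δb = 3.5 × (2) = 7, so new z* = 1728 + 7 = 1735.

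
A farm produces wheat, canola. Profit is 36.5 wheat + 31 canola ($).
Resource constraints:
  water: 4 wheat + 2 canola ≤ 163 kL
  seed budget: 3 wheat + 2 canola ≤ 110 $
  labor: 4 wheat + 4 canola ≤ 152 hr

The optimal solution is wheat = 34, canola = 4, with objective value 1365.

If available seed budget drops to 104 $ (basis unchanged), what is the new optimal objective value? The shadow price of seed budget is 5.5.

Δb = -6, so new z* = 1365 + (5.5)·(-6) = 1365 − 33 = 1332.

1332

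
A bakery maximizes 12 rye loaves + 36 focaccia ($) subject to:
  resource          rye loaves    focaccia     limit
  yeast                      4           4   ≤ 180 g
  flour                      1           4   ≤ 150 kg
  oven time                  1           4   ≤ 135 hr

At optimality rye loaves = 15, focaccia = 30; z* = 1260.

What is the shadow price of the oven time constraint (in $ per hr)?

8

Check each constraint at x*: yeast 180/180 (tight); flour 135/150 (slack 15); oven time 135/135 (tight).
Since flour is not tight, its dual is 0.
The binding rows give the dual system: 4·y_yeast + 1·y_oven time = 12 and 4·y_yeast + 4·y_oven time = 36.
Solving: y_yeast = 1, y_oven time = 8.
Shadow price of oven time = 8.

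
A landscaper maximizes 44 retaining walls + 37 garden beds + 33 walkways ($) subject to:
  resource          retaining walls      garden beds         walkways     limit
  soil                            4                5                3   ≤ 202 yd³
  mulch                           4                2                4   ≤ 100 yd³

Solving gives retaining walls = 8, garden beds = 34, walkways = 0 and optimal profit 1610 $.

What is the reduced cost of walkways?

-6

At the optimum: soil uses 202 of 202 (binding); mulch uses 100 of 100 (binding).
The binding rows give the dual system: 4·y_soil + 4·y_mulch = 44 and 5·y_soil + 2·y_mulch = 37.
Solving: y_soil = 5, y_mulch = 6.
Reduced cost of walkways: c₃ − yᵀa₃ = 33 − (5·3 + 6·4) = 33 − 39 = -6.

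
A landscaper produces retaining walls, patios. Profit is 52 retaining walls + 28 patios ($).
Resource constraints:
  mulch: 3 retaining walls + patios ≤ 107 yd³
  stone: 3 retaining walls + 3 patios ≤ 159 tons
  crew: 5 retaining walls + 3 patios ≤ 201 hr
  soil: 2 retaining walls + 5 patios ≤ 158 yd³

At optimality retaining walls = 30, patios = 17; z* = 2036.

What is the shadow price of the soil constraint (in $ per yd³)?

0

At the optimum: mulch uses 107 of 107 (binding); stone uses 141 of 159 (slack = 18); crew uses 201 of 201 (binding); soil uses 145 of 158 (slack = 13).
By complementary slackness, y = 0 for the non-binding constraints.
Dual feasibility on the basic columns requires 3·y_mulch + 5·y_crew = 52, 1·y_mulch + 3·y_crew = 28.
→ y_mulch = 4 and y_crew = 8.
Shadow price of soil = 0.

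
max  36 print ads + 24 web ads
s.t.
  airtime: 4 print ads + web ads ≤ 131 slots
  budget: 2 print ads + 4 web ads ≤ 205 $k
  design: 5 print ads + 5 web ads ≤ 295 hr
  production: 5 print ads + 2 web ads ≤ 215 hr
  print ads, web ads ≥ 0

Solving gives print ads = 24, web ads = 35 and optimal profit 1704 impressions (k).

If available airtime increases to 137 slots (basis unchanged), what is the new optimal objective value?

1728

Binding: airtime and design. Non-binding: budget (17 unused), production (25 unused).
Slack constraints have shadow price 0 (complementary slackness).
Dual feasibility on the basic columns requires 4·y_airtime + 5·y_design = 36, 1·y_airtime + 5·y_design = 24.
This yields shadow prices y_airtime = 4, y_design = 4.
Δz = y_airtime·Δb = 4 × (6) = 24, so new z* = 1704 + 24 = 1728.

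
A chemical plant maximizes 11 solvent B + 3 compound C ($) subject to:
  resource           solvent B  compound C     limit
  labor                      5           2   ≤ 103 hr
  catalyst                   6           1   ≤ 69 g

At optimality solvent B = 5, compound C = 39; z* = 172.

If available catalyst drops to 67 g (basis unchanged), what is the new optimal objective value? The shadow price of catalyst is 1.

Δb = -2, so new z* = 172 + (1)·(-2) = 172 − 2 = 170.

170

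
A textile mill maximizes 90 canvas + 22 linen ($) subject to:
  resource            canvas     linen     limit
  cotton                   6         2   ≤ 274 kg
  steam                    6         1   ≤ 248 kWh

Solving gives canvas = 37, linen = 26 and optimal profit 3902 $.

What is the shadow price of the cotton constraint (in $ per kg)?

7

Both cotton and steam are binding at x*.
From A_Bᵀ y = c: 6·y_cotton + 6·y_steam = 90; 2·y_cotton + 1·y_steam = 22.
Solving: y_cotton = 7, y_steam = 8.
Shadow price of cotton = 7.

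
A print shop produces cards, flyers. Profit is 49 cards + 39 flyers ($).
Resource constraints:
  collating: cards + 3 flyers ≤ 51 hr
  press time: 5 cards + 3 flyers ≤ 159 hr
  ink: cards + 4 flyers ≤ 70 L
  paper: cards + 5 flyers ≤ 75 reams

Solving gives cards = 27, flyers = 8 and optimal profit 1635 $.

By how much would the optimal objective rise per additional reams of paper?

At the optimum: collating uses 51 of 51 (binding); press time uses 159 of 159 (binding); ink uses 59 of 70 (slack = 11); paper uses 67 of 75 (slack = 8).
Slack constraints have shadow price 0 (complementary slackness).
The binding rows give the dual system: 1·y_collating + 5·y_press time = 49 and 3·y_collating + 3·y_press time = 39.
Solving: y_collating = 4, y_press time = 9.
Shadow price of paper = 0.

0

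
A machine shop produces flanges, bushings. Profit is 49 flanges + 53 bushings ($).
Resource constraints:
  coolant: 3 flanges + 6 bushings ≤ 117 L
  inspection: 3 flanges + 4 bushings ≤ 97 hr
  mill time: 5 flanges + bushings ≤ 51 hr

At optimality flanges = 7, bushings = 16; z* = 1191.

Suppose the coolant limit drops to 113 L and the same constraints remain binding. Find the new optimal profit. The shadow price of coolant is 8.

1159

Δb = -4, so new z* = 1191 + (8)·(-4) = 1191 − 32 = 1159.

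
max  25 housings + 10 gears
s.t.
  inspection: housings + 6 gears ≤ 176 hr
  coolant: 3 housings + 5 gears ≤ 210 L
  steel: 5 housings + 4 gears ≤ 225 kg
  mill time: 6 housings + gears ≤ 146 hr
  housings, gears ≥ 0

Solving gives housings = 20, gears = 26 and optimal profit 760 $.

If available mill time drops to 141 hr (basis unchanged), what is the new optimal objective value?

Binding: inspection and mill time. Non-binding: coolant (20 unused), steel (21 unused).
Since coolant, steel are not tight, their duals are 0.
From A_Bᵀ y = c: 1·y_inspection + 6·y_mill time = 25; 6·y_inspection + 1·y_mill time = 10.
Solving: y_inspection = 1, y_mill time = 4.
Δz = y_mill time·Δb = 4 × (-5) = -20, so new z* = 760 − 20 = 740.

740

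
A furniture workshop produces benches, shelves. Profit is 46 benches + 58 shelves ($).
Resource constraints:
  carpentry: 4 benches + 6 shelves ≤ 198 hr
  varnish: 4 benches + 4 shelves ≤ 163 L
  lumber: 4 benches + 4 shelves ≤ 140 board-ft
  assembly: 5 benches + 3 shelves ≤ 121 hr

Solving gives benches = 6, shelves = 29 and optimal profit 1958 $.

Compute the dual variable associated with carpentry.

At the optimum: carpentry uses 198 of 198 (binding); varnish uses 140 of 163 (slack = 23); lumber uses 140 of 140 (binding); assembly uses 117 of 121 (slack = 4).
By complementary slackness, y = 0 for the non-binding constraints.
The binding rows give the dual system: 4·y_carpentry + 4·y_lumber = 46 and 6·y_carpentry + 4·y_lumber = 58.
This yields shadow prices y_carpentry = 6, y_lumber = 5.5.
Shadow price of carpentry = 6.

6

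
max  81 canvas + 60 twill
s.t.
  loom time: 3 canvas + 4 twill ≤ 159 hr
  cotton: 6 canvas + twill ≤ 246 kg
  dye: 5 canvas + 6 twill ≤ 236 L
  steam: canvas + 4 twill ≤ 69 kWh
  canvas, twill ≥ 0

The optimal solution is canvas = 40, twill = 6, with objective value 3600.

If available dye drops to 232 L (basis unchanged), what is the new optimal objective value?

Check each constraint at x*: loom time 144/159 (slack 15); cotton 246/246 (tight); dye 236/236 (tight); steam 64/69 (slack 5).
By complementary slackness, y = 0 for the non-binding constraints.
From A_Bᵀ y = c: 6·y_cotton + 5·y_dye = 81; 1·y_cotton + 6·y_dye = 60.
→ y_cotton = 6 and y_dye = 9.
Δz = y_dye·Δb = 9 × (-4) = -36, so new z* = 3600 − 36 = 3564.

3564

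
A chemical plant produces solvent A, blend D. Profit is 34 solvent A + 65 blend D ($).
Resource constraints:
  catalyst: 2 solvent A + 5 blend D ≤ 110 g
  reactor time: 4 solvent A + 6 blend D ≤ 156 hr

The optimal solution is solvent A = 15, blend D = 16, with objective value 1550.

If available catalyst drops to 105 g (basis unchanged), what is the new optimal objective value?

1515

At the optimum: catalyst uses 110 of 110 (binding); reactor time uses 156 of 156 (binding).
The binding rows give the dual system: 2·y_catalyst + 4·y_reactor time = 34 and 5·y_catalyst + 6·y_reactor time = 65.
This yields shadow prices y_catalyst = 7, y_reactor time = 5.
Δz = y_catalyst·Δb = 7 × (-5) = -35, so new z* = 1550 − 35 = 1515.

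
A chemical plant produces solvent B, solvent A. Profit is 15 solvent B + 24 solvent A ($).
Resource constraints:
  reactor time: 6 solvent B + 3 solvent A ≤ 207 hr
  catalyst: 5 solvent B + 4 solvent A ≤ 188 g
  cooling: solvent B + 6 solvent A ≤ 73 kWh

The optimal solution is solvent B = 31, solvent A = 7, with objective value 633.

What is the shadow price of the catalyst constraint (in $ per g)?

Check each constraint at x*: reactor time 207/207 (tight); catalyst 183/188 (slack 5); cooling 73/73 (tight).
Slack constraints have shadow price 0 (complementary slackness).
From A_Bᵀ y = c: 6·y_reactor time + 1·y_cooling = 15; 3·y_reactor time + 6·y_cooling = 24.
This yields shadow prices y_reactor time = 2, y_cooling = 3.
Shadow price of catalyst = 0.

0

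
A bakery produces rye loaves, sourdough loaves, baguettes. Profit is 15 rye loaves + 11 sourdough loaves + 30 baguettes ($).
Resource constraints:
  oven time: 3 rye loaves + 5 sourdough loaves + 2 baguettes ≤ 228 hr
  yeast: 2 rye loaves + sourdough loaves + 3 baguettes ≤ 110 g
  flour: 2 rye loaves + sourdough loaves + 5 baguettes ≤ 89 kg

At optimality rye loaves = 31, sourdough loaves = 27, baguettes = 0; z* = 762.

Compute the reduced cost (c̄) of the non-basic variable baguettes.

Binding: oven time and flour. Non-binding: yeast (21 unused).
Since yeast is not tight, its dual is 0.
Dual feasibility on the basic columns requires 3·y_oven time + 2·y_flour = 15, 5·y_oven time + 1·y_flour = 11.
→ y_oven time = 1 and y_flour = 6.
Reduced cost of baguettes: c₃ − yᵀa₃ = 30 − (1·2 + 6·5) = 30 − 32 = -2.

-2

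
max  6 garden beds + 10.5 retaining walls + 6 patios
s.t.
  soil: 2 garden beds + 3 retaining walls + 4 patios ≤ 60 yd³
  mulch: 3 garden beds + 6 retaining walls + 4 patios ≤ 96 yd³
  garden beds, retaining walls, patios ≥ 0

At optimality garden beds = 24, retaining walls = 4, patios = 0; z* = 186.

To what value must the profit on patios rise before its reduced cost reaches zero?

10

Check each constraint at x*: soil 60/60 (tight); mulch 96/96 (tight).
From A_Bᵀ y = c: 2·y_soil + 3·y_mulch = 6; 3·y_soil + 6·y_mulch = 10.5.
This yields shadow prices y_soil = 1.5, y_mulch = 1.
patios enters the basis when its profit ≥ yᵀa₃ = 1.5·4 + 1·4 = 10.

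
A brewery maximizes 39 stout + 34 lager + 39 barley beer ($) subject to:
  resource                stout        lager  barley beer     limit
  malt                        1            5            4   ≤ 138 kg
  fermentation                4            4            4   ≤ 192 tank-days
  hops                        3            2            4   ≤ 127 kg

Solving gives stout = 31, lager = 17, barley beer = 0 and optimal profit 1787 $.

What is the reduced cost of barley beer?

Check each constraint at x*: malt 116/138 (slack 22); fermentation 192/192 (tight); hops 127/127 (tight).
Since malt is not tight, its dual is 0.
The binding rows give the dual system: 4·y_fermentation + 3·y_hops = 39 and 4·y_fermentation + 2·y_hops = 34.
This yields shadow prices y_fermentation = 6, y_hops = 5.
Reduced cost of barley beer: c₃ − yᵀa₃ = 39 − (6·4 + 5·4) = 39 − 44 = -5.

-5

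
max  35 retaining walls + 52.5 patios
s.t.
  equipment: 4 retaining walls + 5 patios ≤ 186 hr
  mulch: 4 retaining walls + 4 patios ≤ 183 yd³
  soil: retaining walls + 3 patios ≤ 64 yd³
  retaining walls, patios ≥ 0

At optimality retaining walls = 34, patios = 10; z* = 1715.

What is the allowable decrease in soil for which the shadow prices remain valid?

Binding constraints: equipment, soil. The basis is B = [[4,5],[1,3]] with det 7.
Per unit decrease in soil, x* moves by d = (0.7143, -0.5714).
The basis stays optimal until mulch becomes binding; allowable decrease = 12.25 yd³.

12.25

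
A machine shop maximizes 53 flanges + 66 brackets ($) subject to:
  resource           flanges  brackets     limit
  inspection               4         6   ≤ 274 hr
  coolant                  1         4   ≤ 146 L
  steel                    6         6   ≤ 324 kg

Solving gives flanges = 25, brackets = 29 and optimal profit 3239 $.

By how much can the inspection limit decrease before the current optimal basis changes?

58

Binding constraints: inspection, steel. The basis is B = [[4,6],[6,6]] with det -12.
Per unit decrease in inspection, x* moves by d = (0.5, -0.5).
The basis stays optimal until brackets reaches 0; allowable decrease = 58 hr.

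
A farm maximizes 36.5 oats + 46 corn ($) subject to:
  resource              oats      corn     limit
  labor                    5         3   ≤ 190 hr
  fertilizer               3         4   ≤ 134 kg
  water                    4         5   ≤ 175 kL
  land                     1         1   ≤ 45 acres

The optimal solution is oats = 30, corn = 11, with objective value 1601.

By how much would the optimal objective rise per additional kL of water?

8

At the optimum: labor uses 183 of 190 (slack = 7); fertilizer uses 134 of 134 (binding); water uses 175 of 175 (binding); land uses 41 of 45 (slack = 4).
Since labor, land are not tight, their duals are 0.
Dual feasibility on the basic columns requires 3·y_fertilizer + 4·y_water = 36.5, 4·y_fertilizer + 5·y_water = 46.
This yields shadow prices y_fertilizer = 1.5, y_water = 8.
Shadow price of water = 8.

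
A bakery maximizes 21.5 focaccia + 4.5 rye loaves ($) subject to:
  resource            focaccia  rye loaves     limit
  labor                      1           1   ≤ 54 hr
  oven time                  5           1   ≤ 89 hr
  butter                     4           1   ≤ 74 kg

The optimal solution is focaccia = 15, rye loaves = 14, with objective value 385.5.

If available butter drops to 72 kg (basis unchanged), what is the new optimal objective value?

Check each constraint at x*: labor 29/54 (slack 25); oven time 89/89 (tight); butter 74/74 (tight).
By complementary slackness, y = 0 for the non-binding constraint.
From A_Bᵀ y = c: 5·y_oven time + 4·y_butter = 21.5; 1·y_oven time + 1·y_butter = 4.5.
This yields shadow prices y_oven time = 3.5, y_butter = 1.
Δz = y_butter·Δb = 1 × (-2) = -2, so new z* = 385.5 − 2 = 383.5.

383.5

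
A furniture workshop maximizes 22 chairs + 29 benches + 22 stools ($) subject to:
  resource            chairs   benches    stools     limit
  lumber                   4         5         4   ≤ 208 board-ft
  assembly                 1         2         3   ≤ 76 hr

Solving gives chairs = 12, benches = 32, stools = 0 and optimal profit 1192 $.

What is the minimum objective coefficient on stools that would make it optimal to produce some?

26

Both lumber and assembly are binding at x*.
Dual feasibility on the basic columns requires 4·y_lumber + 1·y_assembly = 22, 5·y_lumber + 2·y_assembly = 29.
Solving: y_lumber = 5, y_assembly = 2.
stools enters the basis when its profit ≥ yᵀa₃ = 5·4 + 2·3 = 26.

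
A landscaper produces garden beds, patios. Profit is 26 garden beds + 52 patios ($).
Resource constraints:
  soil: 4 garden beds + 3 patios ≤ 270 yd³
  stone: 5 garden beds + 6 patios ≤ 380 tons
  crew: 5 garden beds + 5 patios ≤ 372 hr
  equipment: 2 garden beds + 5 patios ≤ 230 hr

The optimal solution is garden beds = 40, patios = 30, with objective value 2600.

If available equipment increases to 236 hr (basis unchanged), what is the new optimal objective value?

Binding: stone and equipment. Non-binding: soil (20 unused), crew (22 unused).
Since soil, crew are not tight, their duals are 0.
From A_Bᵀ y = c: 5·y_stone + 2·y_equipment = 26; 6·y_stone + 5·y_equipment = 52.
This yields shadow prices y_stone = 2, y_equipment = 8.
Δz = y_equipment·Δb = 8 × (6) = 48, so new z* = 2600 + 48 = 2648.

2648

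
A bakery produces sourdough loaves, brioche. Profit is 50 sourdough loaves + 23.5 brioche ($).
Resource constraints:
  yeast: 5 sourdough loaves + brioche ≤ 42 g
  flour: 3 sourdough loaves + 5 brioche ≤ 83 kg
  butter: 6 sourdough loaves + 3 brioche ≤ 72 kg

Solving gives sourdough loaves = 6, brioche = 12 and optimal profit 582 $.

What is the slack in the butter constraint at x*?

0

butter used = 6·6 + 3·12 = 72; slack = 72 − 72 = 0.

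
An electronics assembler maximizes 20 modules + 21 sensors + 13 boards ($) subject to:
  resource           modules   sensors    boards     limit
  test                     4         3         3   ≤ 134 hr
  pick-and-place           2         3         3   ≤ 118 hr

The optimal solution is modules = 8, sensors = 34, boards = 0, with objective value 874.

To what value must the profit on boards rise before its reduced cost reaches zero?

21

At the optimum: test uses 134 of 134 (binding); pick-and-place uses 118 of 118 (binding).
The binding rows give the dual system: 4·y_test + 2·y_pick-and-place = 20 and 3·y_test + 3·y_pick-and-place = 21.
This yields shadow prices y_test = 3, y_pick-and-place = 4.
boards enters the basis when its profit ≥ yᵀa₃ = 3·3 + 4·3 = 21.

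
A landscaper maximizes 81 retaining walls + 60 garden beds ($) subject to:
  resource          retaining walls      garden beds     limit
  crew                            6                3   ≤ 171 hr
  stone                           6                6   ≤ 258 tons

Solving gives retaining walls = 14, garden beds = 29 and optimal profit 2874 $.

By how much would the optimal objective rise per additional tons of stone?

6.5

At the optimum: crew uses 171 of 171 (binding); stone uses 258 of 258 (binding).
The binding rows give the dual system: 6·y_crew + 6·y_stone = 81 and 3·y_crew + 6·y_stone = 60.
Solving: y_crew = 7, y_stone = 6.5.
Shadow price of stone = 6.5.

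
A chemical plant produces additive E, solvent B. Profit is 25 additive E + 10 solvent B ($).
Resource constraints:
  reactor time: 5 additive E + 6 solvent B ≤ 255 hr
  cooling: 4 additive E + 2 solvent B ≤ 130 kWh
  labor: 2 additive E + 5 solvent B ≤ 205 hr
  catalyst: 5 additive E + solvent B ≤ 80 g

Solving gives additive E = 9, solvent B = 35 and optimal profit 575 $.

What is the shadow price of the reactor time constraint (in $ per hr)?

1

At the optimum: reactor time uses 255 of 255 (binding); cooling uses 106 of 130 (slack = 24); labor uses 193 of 205 (slack = 12); catalyst uses 80 of 80 (binding).
By complementary slackness, y = 0 for the non-binding constraints.
Dual feasibility on the basic columns requires 5·y_reactor time + 5·y_catalyst = 25, 6·y_reactor time + 1·y_catalyst = 10.
Solving: y_reactor time = 1, y_catalyst = 4.
Shadow price of reactor time = 1.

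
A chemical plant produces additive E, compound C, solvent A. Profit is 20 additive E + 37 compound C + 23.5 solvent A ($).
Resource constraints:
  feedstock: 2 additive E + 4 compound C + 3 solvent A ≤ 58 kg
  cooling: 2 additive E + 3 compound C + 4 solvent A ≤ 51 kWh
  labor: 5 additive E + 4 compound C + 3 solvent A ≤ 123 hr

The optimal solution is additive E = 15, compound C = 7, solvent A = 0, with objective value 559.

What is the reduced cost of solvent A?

-9.5

Check each constraint at x*: feedstock 58/58 (tight); cooling 51/51 (tight); labor 103/123 (slack 20).
By complementary slackness, y = 0 for the non-binding constraint.
Dual feasibility on the basic columns requires 2·y_feedstock + 2·y_cooling = 20, 4·y_feedstock + 3·y_cooling = 37.
→ y_feedstock = 7 and y_cooling = 3.
Reduced cost of solvent A: c₃ − yᵀa₃ = 23.5 − (7·3 + 3·4) = 23.5 − 33 = -9.5.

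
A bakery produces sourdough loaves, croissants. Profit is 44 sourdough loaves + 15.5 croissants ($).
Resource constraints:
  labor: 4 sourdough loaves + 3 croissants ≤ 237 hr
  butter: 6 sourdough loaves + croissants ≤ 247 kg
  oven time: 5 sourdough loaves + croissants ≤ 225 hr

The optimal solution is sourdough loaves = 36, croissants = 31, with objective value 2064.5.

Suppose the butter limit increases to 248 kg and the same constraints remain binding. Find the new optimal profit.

At the optimum: labor uses 237 of 237 (binding); butter uses 247 of 247 (binding); oven time uses 211 of 225 (slack = 14).
Slack constraints have shadow price 0 (complementary slackness).
Dual feasibility on the basic columns requires 4·y_labor + 6·y_butter = 44, 3·y_labor + 1·y_butter = 15.5.
This yields shadow prices y_labor = 3.5, y_butter = 5.
Δz = y_butter·Δb = 5 × (1) = 5, so new z* = 2064.5 + 5 = 2069.5.

2069.5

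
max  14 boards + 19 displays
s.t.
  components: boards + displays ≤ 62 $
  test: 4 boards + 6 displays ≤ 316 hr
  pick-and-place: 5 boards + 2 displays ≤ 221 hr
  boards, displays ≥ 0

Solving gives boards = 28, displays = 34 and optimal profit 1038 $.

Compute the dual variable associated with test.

Check each constraint at x*: components 62/62 (tight); test 316/316 (tight); pick-and-place 208/221 (slack 13).
By complementary slackness, y = 0 for the non-binding constraint.
From A_Bᵀ y = c: 1·y_components + 4·y_test = 14; 1·y_components + 6·y_test = 19.
→ y_components = 4 and y_test = 2.5.
Shadow price of test = 2.5.

2.5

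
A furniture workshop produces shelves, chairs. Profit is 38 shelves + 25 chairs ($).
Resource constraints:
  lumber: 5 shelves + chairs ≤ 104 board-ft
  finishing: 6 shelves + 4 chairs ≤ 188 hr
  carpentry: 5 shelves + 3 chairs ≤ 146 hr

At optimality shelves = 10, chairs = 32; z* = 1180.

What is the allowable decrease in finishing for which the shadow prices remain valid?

Binding constraints: finishing, carpentry. The basis is B = [[6,4],[5,3]] with det -2.
Per unit decrease in finishing, x* moves by d = (1.5, -2.5).
The basis stays optimal until lumber becomes binding; allowable decrease = 4.4 hr.

4.4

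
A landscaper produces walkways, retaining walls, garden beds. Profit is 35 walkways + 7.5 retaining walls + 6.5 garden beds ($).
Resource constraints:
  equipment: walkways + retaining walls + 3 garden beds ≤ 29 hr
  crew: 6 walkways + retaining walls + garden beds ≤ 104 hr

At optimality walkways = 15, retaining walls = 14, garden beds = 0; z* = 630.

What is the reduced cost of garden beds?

Check each constraint at x*: equipment 29/29 (tight); crew 104/104 (tight).
From A_Bᵀ y = c: 1·y_equipment + 6·y_crew = 35; 1·y_equipment + 1·y_crew = 7.5.
This yields shadow prices y_equipment = 2, y_crew = 5.5.
Reduced cost of garden beds: c₃ − yᵀa₃ = 6.5 − (2·3 + 5.5·1) = 6.5 − 11.5 = -5.

-5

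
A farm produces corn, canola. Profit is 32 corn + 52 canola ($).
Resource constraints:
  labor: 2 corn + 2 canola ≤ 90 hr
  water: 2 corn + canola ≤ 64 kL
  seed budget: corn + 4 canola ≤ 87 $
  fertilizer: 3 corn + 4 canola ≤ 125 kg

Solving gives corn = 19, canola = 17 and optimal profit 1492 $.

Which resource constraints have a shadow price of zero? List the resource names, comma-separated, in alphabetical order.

labor, water

labor: 72/90 (slack 18)
water: 55/64 (slack 9)
seed budget: 87/87 (binding)
fertilizer: 125/125 (binding)
By complementary slackness, a constraint with positive slack has shadow price 0 → labor, water.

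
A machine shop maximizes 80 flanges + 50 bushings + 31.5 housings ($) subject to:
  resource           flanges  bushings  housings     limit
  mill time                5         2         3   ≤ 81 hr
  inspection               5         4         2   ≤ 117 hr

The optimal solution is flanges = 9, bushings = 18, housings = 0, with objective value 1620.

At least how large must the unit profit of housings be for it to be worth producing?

39

Check each constraint at x*: mill time 81/81 (tight); inspection 117/117 (tight).
From A_Bᵀ y = c: 5·y_mill time + 5·y_inspection = 80; 2·y_mill time + 4·y_inspection = 50.
Solving: y_mill time = 7, y_inspection = 9.
housings enters the basis when its profit ≥ yᵀa₃ = 7·3 + 9·2 = 39.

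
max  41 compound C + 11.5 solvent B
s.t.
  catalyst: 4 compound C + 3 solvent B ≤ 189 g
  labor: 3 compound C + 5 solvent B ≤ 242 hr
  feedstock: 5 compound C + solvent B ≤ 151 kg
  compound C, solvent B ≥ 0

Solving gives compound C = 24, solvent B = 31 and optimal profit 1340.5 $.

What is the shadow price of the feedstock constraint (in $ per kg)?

At the optimum: catalyst uses 189 of 189 (binding); labor uses 227 of 242 (slack = 15); feedstock uses 151 of 151 (binding).
Since labor is not tight, its dual is 0.
From A_Bᵀ y = c: 4·y_catalyst + 5·y_feedstock = 41; 3·y_catalyst + 1·y_feedstock = 11.5.
This yields shadow prices y_catalyst = 1.5, y_feedstock = 7.
Shadow price of feedstock = 7.

7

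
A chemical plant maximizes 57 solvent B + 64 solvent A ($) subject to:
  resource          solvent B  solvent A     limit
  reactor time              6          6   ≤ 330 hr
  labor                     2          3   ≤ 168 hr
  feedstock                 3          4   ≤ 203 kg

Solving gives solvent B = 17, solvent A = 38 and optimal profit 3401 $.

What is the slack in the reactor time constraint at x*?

reactor time used = 6·17 + 6·38 = 330; slack = 330 − 330 = 0.

0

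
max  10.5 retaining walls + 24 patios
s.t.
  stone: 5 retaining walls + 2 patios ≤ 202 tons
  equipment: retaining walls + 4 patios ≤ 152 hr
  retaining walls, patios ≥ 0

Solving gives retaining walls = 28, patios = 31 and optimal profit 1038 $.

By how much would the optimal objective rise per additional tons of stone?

At the optimum: stone uses 202 of 202 (binding); equipment uses 152 of 152 (binding).
The binding rows give the dual system: 5·y_stone + 1·y_equipment = 10.5 and 2·y_stone + 4·y_equipment = 24.
Solving: y_stone = 1, y_equipment = 5.5.
Shadow price of stone = 1.

1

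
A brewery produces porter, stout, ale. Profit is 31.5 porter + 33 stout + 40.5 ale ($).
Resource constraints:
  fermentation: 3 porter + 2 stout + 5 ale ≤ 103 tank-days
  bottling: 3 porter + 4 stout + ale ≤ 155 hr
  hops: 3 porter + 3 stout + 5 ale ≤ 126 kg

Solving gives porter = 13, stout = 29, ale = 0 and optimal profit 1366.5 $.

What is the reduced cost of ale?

-6

Check each constraint at x*: fermentation 97/103 (slack 6); bottling 155/155 (tight); hops 126/126 (tight).
Slack constraints have shadow price 0 (complementary slackness).
From A_Bᵀ y = c: 3·y_bottling + 3·y_hops = 31.5; 4·y_bottling + 3·y_hops = 33.
→ y_bottling = 1.5 and y_hops = 9.
Reduced cost of ale: c₃ − yᵀa₃ = 40.5 − (1.5·1 + 9·5) = 40.5 − 46.5 = -6.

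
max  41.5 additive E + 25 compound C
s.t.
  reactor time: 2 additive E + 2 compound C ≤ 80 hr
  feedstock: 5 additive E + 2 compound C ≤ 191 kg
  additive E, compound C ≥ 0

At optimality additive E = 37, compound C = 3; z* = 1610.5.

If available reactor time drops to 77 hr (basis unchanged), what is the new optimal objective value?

Both reactor time and feedstock are binding at x*.
From A_Bᵀ y = c: 2·y_reactor time + 5·y_feedstock = 41.5; 2·y_reactor time + 2·y_feedstock = 25.
→ y_reactor time = 7 and y_feedstock = 5.5.
Δz = y_reactor time·Δb = 7 × (-3) = -21, so new z* = 1610.5 − 21 = 1589.5.

1589.5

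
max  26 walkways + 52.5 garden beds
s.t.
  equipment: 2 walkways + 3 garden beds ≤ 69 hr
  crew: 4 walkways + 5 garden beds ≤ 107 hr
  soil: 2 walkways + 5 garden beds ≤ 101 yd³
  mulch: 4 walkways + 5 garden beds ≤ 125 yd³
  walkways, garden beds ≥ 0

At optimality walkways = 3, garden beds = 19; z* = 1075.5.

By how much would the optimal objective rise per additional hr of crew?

2.5

At the optimum: equipment uses 63 of 69 (slack = 6); crew uses 107 of 107 (binding); soil uses 101 of 101 (binding); mulch uses 107 of 125 (slack = 18).
Slack constraints have shadow price 0 (complementary slackness).
The binding rows give the dual system: 4·y_crew + 2·y_soil = 26 and 5·y_crew + 5·y_soil = 52.5.
→ y_crew = 2.5 and y_soil = 8.
Shadow price of crew = 2.5.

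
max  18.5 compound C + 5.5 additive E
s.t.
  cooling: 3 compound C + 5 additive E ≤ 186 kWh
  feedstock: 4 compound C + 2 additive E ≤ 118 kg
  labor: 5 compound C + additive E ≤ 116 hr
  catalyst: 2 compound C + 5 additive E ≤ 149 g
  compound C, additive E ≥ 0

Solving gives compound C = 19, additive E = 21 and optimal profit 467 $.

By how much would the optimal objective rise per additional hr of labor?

2.5

At the optimum: cooling uses 162 of 186 (slack = 24); feedstock uses 118 of 118 (binding); labor uses 116 of 116 (binding); catalyst uses 143 of 149 (slack = 6).
Since cooling, catalyst are not tight, their duals are 0.
From A_Bᵀ y = c: 4·y_feedstock + 5·y_labor = 18.5; 2·y_feedstock + 1·y_labor = 5.5.
Solving: y_feedstock = 1.5, y_labor = 2.5.
Shadow price of labor = 2.5.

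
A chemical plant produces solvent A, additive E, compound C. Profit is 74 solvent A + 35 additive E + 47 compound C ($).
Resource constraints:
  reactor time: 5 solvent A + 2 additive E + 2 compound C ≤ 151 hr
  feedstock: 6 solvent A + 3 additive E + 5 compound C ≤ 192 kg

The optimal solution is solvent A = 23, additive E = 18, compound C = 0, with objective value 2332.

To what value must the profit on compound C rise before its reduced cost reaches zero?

At the optimum: reactor time uses 151 of 151 (binding); feedstock uses 192 of 192 (binding).
The binding rows give the dual system: 5·y_reactor time + 6·y_feedstock = 74 and 2·y_reactor time + 3·y_feedstock = 35.
Solving: y_reactor time = 4, y_feedstock = 9.
compound C enters the basis when its profit ≥ yᵀa₃ = 4·2 + 9·5 = 53.

53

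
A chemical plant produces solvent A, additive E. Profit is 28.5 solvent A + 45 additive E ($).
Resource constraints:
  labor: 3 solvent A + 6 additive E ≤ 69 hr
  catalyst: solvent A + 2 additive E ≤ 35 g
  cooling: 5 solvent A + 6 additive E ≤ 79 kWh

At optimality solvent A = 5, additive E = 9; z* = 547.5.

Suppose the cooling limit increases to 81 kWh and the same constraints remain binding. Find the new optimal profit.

553.5

At the optimum: labor uses 69 of 69 (binding); catalyst uses 23 of 35 (slack = 12); cooling uses 79 of 79 (binding).
Since catalyst is not tight, its dual is 0.
The binding rows give the dual system: 3·y_labor + 5·y_cooling = 28.5 and 6·y_labor + 6·y_cooling = 45.
→ y_labor = 4.5 and y_cooling = 3.
Δz = y_cooling·Δb = 3 × (2) = 6, so new z* = 547.5 + 6 = 553.5.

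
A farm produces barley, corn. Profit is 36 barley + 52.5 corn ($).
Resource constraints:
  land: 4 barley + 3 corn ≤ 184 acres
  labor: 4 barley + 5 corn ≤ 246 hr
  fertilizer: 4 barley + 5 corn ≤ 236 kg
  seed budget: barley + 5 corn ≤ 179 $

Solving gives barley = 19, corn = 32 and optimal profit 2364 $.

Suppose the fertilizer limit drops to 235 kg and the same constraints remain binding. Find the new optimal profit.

2355.5

Binding: fertilizer and seed budget. Non-binding: land (12 unused), labor (10 unused).
Since land, labor are not tight, their duals are 0.
Dual feasibility on the basic columns requires 4·y_fertilizer + 1·y_seed budget = 36, 5·y_fertilizer + 5·y_seed budget = 52.5.
This yields shadow prices y_fertilizer = 8.5, y_seed budget = 2.
Δz = y_fertilizer·Δb = 8.5 × (-1) = -8.5, so new z* = 2364 − 8.5 = 2355.5.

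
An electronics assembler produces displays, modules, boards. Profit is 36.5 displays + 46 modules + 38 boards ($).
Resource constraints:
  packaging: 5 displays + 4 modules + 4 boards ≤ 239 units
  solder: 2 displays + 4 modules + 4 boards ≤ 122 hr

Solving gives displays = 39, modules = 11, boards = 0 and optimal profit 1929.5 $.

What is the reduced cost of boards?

Both packaging and solder are binding at x*.
The binding rows give the dual system: 5·y_packaging + 2·y_solder = 36.5 and 4·y_packaging + 4·y_solder = 46.
Solving: y_packaging = 4.5, y_solder = 7.
Reduced cost of boards: c₃ − yᵀa₃ = 38 − (4.5·4 + 7·4) = 38 − 46 = -8.

-8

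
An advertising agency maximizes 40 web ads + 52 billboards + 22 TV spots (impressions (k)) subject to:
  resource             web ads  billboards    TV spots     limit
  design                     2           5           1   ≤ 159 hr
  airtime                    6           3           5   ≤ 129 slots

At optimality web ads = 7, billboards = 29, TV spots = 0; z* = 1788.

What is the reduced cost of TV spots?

-6

Both design and airtime are binding at x*.
Dual feasibility on the basic columns requires 2·y_design + 6·y_airtime = 40, 5·y_design + 3·y_airtime = 52.
Solving: y_design = 8, y_airtime = 4.
Reduced cost of TV spots: c₃ − yᵀa₃ = 22 − (8·1 + 4·5) = 22 − 28 = -6.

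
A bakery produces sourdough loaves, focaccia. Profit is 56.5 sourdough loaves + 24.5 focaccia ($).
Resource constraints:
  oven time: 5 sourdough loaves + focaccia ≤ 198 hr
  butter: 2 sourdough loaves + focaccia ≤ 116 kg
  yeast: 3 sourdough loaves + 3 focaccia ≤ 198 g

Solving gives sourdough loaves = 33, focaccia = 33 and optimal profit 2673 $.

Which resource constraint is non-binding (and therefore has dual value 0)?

butter

oven time: 198/198 (binding)
butter: 99/116 (slack 17)
yeast: 198/198 (binding)
By complementary slackness, a constraint with positive slack has shadow price 0 → butter.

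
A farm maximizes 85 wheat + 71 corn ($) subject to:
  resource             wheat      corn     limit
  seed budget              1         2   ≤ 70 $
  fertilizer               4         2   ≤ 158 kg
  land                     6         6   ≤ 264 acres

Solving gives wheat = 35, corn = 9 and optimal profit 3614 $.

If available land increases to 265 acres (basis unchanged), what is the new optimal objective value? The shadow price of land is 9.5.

3623.5

Δb = 1, so new z* = 3614 + (9.5)·(1) = 3614 + 9.5 = 3623.5.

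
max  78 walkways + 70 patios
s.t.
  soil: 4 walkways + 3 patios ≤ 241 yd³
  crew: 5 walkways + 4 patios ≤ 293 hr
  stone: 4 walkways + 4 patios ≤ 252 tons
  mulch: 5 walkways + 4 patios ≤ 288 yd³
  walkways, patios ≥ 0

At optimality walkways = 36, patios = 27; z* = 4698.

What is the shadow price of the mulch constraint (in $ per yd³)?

8

Check each constraint at x*: soil 225/241 (slack 16); crew 288/293 (slack 5); stone 252/252 (tight); mulch 288/288 (tight).
By complementary slackness, y = 0 for the non-binding constraints.
The binding rows give the dual system: 4·y_stone + 5·y_mulch = 78 and 4·y_stone + 4·y_mulch = 70.
Solving: y_stone = 9.5, y_mulch = 8.
Shadow price of mulch = 8.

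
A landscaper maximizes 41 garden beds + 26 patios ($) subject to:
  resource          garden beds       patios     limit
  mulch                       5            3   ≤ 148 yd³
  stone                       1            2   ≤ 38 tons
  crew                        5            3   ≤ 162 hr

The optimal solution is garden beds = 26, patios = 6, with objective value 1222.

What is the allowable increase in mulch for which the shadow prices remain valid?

14

Binding constraints: mulch, stone. The basis is B = [[5,3],[1,2]] with det 7.
Per unit increase in mulch, x* moves by d = (0.2857, -0.1429).
The basis stays optimal until crew becomes binding; allowable increase = 14 yd³.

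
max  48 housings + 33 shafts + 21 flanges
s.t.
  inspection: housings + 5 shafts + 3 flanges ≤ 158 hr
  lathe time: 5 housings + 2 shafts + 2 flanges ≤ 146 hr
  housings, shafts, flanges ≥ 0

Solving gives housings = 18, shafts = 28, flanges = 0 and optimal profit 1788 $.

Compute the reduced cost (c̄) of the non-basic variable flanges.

Check each constraint at x*: inspection 158/158 (tight); lathe time 146/146 (tight).
From A_Bᵀ y = c: 1·y_inspection + 5·y_lathe time = 48; 5·y_inspection + 2·y_lathe time = 33.
This yields shadow prices y_inspection = 3, y_lathe time = 9.
Reduced cost of flanges: c₃ − yᵀa₃ = 21 − (3·3 + 9·2) = 21 − 27 = -6.

-6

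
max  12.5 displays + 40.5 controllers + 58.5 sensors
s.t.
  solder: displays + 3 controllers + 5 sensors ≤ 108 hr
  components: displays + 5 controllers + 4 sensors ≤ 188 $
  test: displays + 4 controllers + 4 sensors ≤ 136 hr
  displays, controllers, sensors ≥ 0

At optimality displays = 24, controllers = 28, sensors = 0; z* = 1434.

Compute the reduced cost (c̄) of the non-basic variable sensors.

-1

Check each constraint at x*: solder 108/108 (tight); components 164/188 (slack 24); test 136/136 (tight).
By complementary slackness, y = 0 for the non-binding constraint.
Dual feasibility on the basic columns requires 1·y_solder + 1·y_test = 12.5, 3·y_solder + 4·y_test = 40.5.
→ y_solder = 9.5 and y_test = 3.
Reduced cost of sensors: c₃ − yᵀa₃ = 58.5 − (9.5·5 + 3·4) = 58.5 − 59.5 = -1.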